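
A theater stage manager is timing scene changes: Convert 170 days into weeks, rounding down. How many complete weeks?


Total days: 170
Days per week: 7
Division: 170 / 7 = 24 remainder 2
Complete weeks: 24
Remaining days: 2

24


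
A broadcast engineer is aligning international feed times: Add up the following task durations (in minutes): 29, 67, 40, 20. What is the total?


Durations: 29, 67, 40, 20
Running sum: 29
+ 67 = 96
+ 40 = 136
+ 20 = 156
Total duration: 156 minutes
That is 2 hours and 36 minutes

156


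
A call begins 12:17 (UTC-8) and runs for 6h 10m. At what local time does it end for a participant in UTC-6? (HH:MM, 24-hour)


Start: 12:17 in UTC-8
Step 1 - add duration:
  minutes: 17 + 10 = 27
  hours: 12 + 6 + 0 = 18
  end in UTC-8: 18:27
Step 2 - convert UTC-8 -> UTC-6:
  offset difference: -6 - (-8) = 2 hours
  18 + (2) = 20 -> mod 24 = 20
Result: 20:27 in UTC-6

20:27


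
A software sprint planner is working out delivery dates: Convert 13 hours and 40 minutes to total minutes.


Hours: 13
Minutes: 40
Convert hours to minutes: 13 x 60 = 780
Add remaining minutes: 780 + 40 = 820

820


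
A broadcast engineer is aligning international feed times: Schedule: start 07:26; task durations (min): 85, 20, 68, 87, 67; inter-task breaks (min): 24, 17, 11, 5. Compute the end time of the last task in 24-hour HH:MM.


Start: 07:26 = 446 min from midnight
  after task 1 (85 min): 08:51
  after break (24 min): 09:15
  after task 2 (20 min): 09:35
  after break (17 min): 09:52
  after task 3 (68 min): 11:00
  after break (11 min): 11:11
  after task 4 (87 min): 12:38
  after break (5 min): 12:43
  after task 5 (67 min): 13:50
Total elapsed: 384 minutes
End time: 13:50

13:50


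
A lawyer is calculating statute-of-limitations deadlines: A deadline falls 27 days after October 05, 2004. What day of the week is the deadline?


Start: 2004-10-05 (Tuesday)
Step 1 - find target date: add 27 days
  2004-10-05 + 27 days = 2004-11-01
Step 2 - day of week:
  27 mod 7 = 6
  Tuesday + 6 days -> Monday
Result: Monday (2004-11-01)

Monday


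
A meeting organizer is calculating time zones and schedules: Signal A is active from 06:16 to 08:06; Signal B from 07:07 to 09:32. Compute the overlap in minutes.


Interval A: [376, 486] minutes from midnight
Interval B: [427, 572] minutes from midnight
Overlap start = max(376, 427) = 427
Overlap end = min(486, 572) = 486
Overlap = 486 - 427 = 59 minutes

59


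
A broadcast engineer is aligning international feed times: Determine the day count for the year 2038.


Year: 2038
Check leap year rules:
Divisible by 4? No
2038 is not a leap year
Days: 365

365


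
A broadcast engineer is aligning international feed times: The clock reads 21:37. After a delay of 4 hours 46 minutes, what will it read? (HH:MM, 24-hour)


Start time: 21:37
Adding: 4 hours 46 minutes
Minutes: 37 + 46 = 83
Minute overflow: 83 >= 60, so carry 1 hour, minutes = 23
Hours: 21 + 4 + 1 = 26
Hour wraparound: 26 mod 24 = 2
Result: 02:23

02:23


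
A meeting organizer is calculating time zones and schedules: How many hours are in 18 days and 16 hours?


Days: 18
Extra hours: 16
Hours per day: 24
Days to hours: 18 x 24 = 432
Total: 432 + 16 = 448

448


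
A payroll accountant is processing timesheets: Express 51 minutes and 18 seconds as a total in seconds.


Minutes: 51
Seconds: 18
Convert minutes to seconds: 51 x 60 = 3060
Add remaining seconds: 3060 + 18 = 3078

3078


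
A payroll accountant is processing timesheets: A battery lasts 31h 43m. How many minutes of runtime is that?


Hours: 31
Extra minutes: 43
Minutes per hour: 60
Hours to minutes: 31 x 60 = 1860
Total: 1860 + 43 = 1903

1903


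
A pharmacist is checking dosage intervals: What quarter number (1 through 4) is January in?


Month: January (month 1)
Q1: January-March (months 1-3)
Q2: April-June (months 4-6)
Q3: July-September (months 7-9)
Q4: October-December (months 10-12)
Month 1 falls in Q1

1


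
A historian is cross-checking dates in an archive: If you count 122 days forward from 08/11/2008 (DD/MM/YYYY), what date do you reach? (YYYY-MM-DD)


Start: 2008-11-08
Adding 122 days
Days remaining in November: 22
After November: 100 days still to add
December 2008: 31 days, 69 remaining
January 2009: 31 days, 38 remaining
February 2009: 28 days, 10 remaining
March 2009 has 31 days, need 10
Result: 2009-03-10

2009-03-10


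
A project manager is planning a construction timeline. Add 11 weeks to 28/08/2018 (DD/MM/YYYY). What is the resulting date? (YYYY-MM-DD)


Start: 2018-08-28
Weeks to add: 11
Convert to days: 11 x 7 = 77 days
Add 77 days to 2018-08-28
Result: 2018-11-13

2018-11-13


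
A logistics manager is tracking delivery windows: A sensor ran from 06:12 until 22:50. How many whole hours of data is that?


Start: 06:12
End: 22:50
Hour difference: 22 - 6 = 16 hours
Minute difference: 50 - 12 = 38 minutes
Total minutes: 998
Complete hours: 998 / 60 = 16 (remainder 38)

16


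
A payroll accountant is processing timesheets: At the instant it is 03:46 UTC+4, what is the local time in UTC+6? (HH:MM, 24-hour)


Local time: 03:46 at UTC+4 (offset 4h)
Target zone: UTC+6 (offset 6h)
Difference: 6 - (4) = 2 hours
Calculation: 3 + (2) = 5
Result: 05:46

05:46


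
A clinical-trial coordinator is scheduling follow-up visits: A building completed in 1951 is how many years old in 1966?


Birth year: 1951
Current year: 1966
Age = current year - birth year
Age = 1966 - 1951 = 15

15


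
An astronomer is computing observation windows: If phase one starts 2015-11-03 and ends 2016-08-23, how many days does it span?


Start date: 2015-11-03
End date: 2016-08-23
Nov 2015: +28 days
Dec 2015: +31 days
Jan 2016: +31 days
... (7 more months)
Total: 294 days

294


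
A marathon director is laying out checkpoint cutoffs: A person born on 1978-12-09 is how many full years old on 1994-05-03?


Birth: 1978-12-09
Reference: 1994-05-03
Year difference: 1994 - 1978 = 16
Has birthday (12-09) occurred by 05-03? No
Birthday not yet reached this year -> subtract 1
Age in full years: 15

15


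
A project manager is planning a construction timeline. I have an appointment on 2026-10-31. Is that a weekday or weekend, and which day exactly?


Date: 2026-10-31
January 1, 2026 is a Thursday
Day of year: 304
Offset from Jan 1: 303 days
303 mod 7 = 2
Result: Saturday

Saturday


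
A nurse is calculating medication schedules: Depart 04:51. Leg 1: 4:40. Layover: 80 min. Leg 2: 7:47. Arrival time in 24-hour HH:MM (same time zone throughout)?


Depart: 04:51
Leg 1: +280 min -> 09:31
Layover: +80 min -> 10:51
Leg 2: +467 min -> 18:38
Total travel: 827 minutes = 13h 47m
Arrival: 18:38

18:38


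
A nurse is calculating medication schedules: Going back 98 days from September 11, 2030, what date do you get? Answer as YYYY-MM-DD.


Start: 2030-09-11
Subtracting 98 days
Days already passed in September: 11
After going back through September: 87 more days to subtract
August 2030: 31 days, 56 remaining
July 2030: 31 days, 25 remaining
June 2030 has 30 days, need 25
Result: 2030-06-05

2030-06-05


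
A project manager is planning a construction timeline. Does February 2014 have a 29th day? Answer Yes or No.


Year: 2014
Divisible by 4? 2014 / 4 = 503.5 -> No
Not divisible by 4, so NOT a leap year

No


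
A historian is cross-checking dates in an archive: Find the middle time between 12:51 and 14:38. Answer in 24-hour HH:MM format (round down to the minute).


Start time: 12:51 = 771 minutes from midnight
End time: 14:38 = 878 minutes from midnight
Sum: 771 + 878 = 1649
Midpoint: 1649 / 2 = 824 minutes
Convert: 824 / 60 = 13 hours, 44 minutes
Result: 13:44

13:44


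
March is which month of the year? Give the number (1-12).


Calendar month order:
2. February
3. March <--
4. April
March is month number 3

3


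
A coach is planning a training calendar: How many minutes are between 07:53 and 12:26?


Start time: 07:53 = 473 minutes from midnight
End time: 12:26 = 746 minutes from midnight
Difference: 746 - 473 = 273 minutes
That is 4 hours and 33 minutes

273


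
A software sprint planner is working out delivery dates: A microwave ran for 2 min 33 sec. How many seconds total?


Minutes: 2
Extra seconds: 33
Seconds per minute: 60
Minutes to seconds: 2 x 60 = 120
Total: 120 + 33 = 153

153


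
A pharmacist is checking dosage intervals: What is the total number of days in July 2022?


Month: July
Year: 2022
July is a 31-day month
Total: 31 days

31


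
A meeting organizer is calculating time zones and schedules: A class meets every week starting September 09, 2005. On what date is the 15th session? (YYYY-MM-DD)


First occurrence: 2005-09-09 (occurrence 1)
Each occurrence is 7 days after the previous.
Occurrence 15 is 14 weeks after the first.
14 weeks = 98 days
2005-09-09 + 98 days = 2005-12-16

2005-12-16


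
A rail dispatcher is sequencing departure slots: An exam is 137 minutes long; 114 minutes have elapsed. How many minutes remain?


Total budget: 137 minutes
Time used: 114 minutes
Remaining: 137 - 114 = 23 minutes
Percent used: 83.2%
Percent remaining: 16.8%

23


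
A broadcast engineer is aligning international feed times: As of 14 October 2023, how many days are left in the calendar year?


Start: October 14, 2023
End: December 31, 2023
Days left in October: 17
November: 30
December: 31
Sum of remaining months: 61
Total: 17 + 61 = 78

78


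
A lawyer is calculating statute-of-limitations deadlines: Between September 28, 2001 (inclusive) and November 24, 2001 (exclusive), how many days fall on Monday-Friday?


Start: 2001-09-28 (Friday)
End (exclusive): 2001-11-24 (Saturday)
Total calendar days: 57
Full weeks: 57 // 7 = 8 -> 40 weekdays
Remaining 1 days starting on Friday:
  Fri(w) -> 1 weekdays
Total business days: 40 + 1 = 41

41


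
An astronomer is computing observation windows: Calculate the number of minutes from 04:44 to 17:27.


Start time: 04:44 = 284 minutes from midnight
End time: 17:27 = 1047 minutes from midnight
Difference: 1047 - 284 = 763 minutes
That is 12 hours and 43 minutes

763


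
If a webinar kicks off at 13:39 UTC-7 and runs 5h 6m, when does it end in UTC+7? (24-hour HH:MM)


Start: 13:39 in UTC-7
Step 1 - add duration:
  minutes: 39 + 6 = 45
  hours: 13 + 5 + 0 = 18
  end in UTC-7: 18:45
Step 2 - convert UTC-7 -> UTC+7:
  offset difference: 7 - (-7) = 14 hours
  18 + (14) = 32 -> mod 24 = 8
Result: 08:45 in UTC+7

08:45


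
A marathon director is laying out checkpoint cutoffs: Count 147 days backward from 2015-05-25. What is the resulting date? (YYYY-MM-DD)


Start: 2015-05-25
Subtracting 147 days
Days already passed in May: 25
After going back through May: 122 more days to subtract
April 2015: 30 days, 92 remaining
March 2015: 31 days, 61 remaining
February 2015: 28 days, 33 remaining
January 2015: 31 days, 2 remaining
Result: 2014-12-29

2014-12-29


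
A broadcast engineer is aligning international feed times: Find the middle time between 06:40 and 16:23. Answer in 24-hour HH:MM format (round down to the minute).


Start time: 06:40 = 400 minutes from midnight
End time: 16:23 = 983 minutes from midnight
Sum: 400 + 983 = 1383
Midpoint: 1383 / 2 = 691 minutes
Convert: 691 / 60 = 11 hours, 31 minutes
Result: 11:31

11:31


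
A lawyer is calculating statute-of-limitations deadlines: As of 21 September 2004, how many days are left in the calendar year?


Start: September 21, 2004
End: December 31, 2004
Days left in September: 9
October: 31
November: 30
December: 31
Sum of remaining months: 92
Total: 9 + 92 = 101

101


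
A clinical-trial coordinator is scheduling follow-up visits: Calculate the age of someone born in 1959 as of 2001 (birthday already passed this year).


Birth year: 1959
Current year: 2001
Age = current year - birth year
Age = 2001 - 1959 = 42

42


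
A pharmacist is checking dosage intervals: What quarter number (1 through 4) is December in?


Month: December (month 12)
Q1: January-March (months 1-3)
Q2: April-June (months 4-6)
Q3: July-September (months 7-9)
Q4: October-December (months 10-12)
Month 12 falls in Q4

4


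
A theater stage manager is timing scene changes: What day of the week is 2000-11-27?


Date: 2000-11-27
January 1, 2000 is a Saturday
Day of year: 332
Offset from Jan 1: 331 days
331 mod 7 = 2
Result: Monday

Monday


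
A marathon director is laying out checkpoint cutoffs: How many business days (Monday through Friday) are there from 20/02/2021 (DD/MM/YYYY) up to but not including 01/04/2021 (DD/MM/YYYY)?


Start: 2021-02-20 (Saturday)
End (exclusive): 2021-04-01 (Thursday)
Total calendar days: 40
Full weeks: 40 // 7 = 5 -> 25 weekdays
Remaining 5 days starting on Saturday:
  Sat(-), Sun(-), Mon(w), Tue(w), Wed(w) -> 3 weekdays
Total business days: 25 + 3 = 28

28


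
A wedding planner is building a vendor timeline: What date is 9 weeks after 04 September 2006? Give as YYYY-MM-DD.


Start: 2006-09-04
Weeks to add: 9
Convert to days: 9 x 7 = 63 days
Add 63 days to 2006-09-04
Result: 2006-11-06

2006-11-06


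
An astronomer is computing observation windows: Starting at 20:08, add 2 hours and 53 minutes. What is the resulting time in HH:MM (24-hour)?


Start time: 20:08
Adding: 2 hours 53 minutes
Minutes: 8 + 53 = 61
Minute overflow: 61 >= 60, so carry 1 hour, minutes = 1
Hours: 20 + 2 + 1 = 23
Result: 23:01

23:01


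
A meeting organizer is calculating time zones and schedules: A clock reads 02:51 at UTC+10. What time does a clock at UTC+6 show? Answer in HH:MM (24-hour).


Local time: 02:51 at UTC+10 (offset 10h)
Target zone: UTC+6 (offset 6h)
Difference: 6 - (10) = -4 hours
Calculation: 2 + (-4) = -2
Wraparound: (-2) mod 24 = 22
Result: 22:51

22:51


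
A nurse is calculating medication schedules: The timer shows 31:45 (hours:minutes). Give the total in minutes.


Hours: 31
Minutes: 45
Convert hours to minutes: 31 x 60 = 1860
Add remaining minutes: 1860 + 45 = 1905

1905


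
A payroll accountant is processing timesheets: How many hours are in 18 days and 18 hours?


Days: 18
Extra hours: 18
Hours per day: 24
Days to hours: 18 x 24 = 432
Total: 432 + 18 = 450

450


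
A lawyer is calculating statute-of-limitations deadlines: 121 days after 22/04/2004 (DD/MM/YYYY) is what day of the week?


Start: 2004-04-22 (Thursday)
Step 1 - find target date: add 121 days
  2004-04-22 + 121 days = 2004-08-21
Step 2 - day of week:
  121 mod 7 = 2
  Thursday + 2 days -> Saturday
Result: Saturday (2004-08-21)

Saturday


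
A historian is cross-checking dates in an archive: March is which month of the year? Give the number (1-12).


Calendar month order:
2. February
3. March <--
4. April
March is month number 3

3


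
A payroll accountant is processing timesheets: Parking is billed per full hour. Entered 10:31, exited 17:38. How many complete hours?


Start: 10:31
End: 17:38
Hour difference: 17 - 10 = 7 hours
Minute difference: 38 - 31 = 7 minutes
Total minutes: 427
Complete hours: 427 / 60 = 7 (remainder 7)

7


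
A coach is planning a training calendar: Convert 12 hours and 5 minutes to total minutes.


Hours: 12
Extra minutes: 5
Minutes per hour: 60
Hours to minutes: 12 x 60 = 720
Total: 720 + 5 = 725

725


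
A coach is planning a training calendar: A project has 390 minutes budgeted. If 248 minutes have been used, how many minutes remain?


Total budget: 390 minutes
Time used: 248 minutes
Remaining: 390 - 248 = 142 minutes
Percent used: 63.6%
Percent remaining: 36.4%

142


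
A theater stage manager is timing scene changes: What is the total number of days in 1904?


Year: 1904
Check leap year rules:
Divisible by 4? Yes
Divisible by 100? No
1904 is a leap year
Days: 366

366


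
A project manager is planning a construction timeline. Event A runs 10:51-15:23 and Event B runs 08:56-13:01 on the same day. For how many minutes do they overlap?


Interval A: [651, 923] minutes from midnight
Interval B: [536, 781] minutes from midnight
Overlap start = max(651, 536) = 651
Overlap end = min(923, 781) = 781
Overlap = 781 - 651 = 130 minutes

130


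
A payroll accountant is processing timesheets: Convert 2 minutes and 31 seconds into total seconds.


Minutes: 2
Seconds: 31
Convert minutes to seconds: 2 x 60 = 120
Add remaining seconds: 120 + 31 = 151

151


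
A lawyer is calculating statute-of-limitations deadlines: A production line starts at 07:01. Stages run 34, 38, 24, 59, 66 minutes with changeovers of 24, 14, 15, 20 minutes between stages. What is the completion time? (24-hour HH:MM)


Start: 07:01 = 421 min from midnight
  after task 1 (34 min): 07:35
  after break (24 min): 07:59
  after task 2 (38 min): 08:37
  after break (14 min): 08:51
  after task 3 (24 min): 09:15
  after break (15 min): 09:30
  after task 4 (59 min): 10:29
  after break (20 min): 10:49
  after task 5 (66 min): 11:55
Total elapsed: 294 minutes
End time: 11:55

11:55


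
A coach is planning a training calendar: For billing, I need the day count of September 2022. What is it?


Month: September
Year: 2022
September is a 30-day month
Total: 30 days

30


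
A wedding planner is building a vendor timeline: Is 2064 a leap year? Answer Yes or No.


Year: 2064
Divisible by 4? 2064 / 4 = 516.0 -> Yes
Divisible by 100? 2064 / 100 = 20.64 -> No
Divisible by 4 but not 100, so it IS a leap year

Yes


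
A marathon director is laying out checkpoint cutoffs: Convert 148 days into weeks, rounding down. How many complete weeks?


Total days: 148
Days per week: 7
Division: 148 / 7 = 21 remainder 1
Complete weeks: 21
Remaining days: 1

21


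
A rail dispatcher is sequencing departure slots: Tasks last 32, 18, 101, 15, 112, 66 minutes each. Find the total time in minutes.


Durations: 32, 18, 101, 15, 112, 66
Running sum: 32
+ 18 = 50
+ 101 = 151
+ 15 = 166
+ 112 = 278
+ 66 = 344
Total duration: 344 minutes
That is 5 hours and 44 minutes

344


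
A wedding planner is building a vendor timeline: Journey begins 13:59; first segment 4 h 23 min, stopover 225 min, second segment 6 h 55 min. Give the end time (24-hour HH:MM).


Depart: 13:59
Leg 1: +263 min -> 18:22
Layover: +225 min -> 22:07
Leg 2: +415 min -> 05:02
Total travel: 903 minutes = 15h 3m
Arrival: 05:02

05:02


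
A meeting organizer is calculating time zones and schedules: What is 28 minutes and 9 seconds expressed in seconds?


Minutes: 28
Extra seconds: 9
Seconds per minute: 60
Minutes to seconds: 28 x 60 = 1680
Total: 1680 + 9 = 1689

1689


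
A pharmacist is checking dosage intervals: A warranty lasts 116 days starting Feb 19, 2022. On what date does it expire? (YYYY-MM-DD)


Start: 2022-02-19
Adding 116 days
Days remaining in February: 9
After February: 107 days still to add
March 2022: 31 days, 76 remaining
April 2022: 30 days, 46 remaining
May 2022: 31 days, 15 remaining
June 2022 has 30 days, need 15
Result: 2022-06-15

2022-06-15


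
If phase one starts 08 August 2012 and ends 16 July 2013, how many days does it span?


Start date: 2012-08-08
End date: 2013-07-16
Aug 2012: +24 days
Sep 2012: +30 days
Oct 2012: +31 days
... (9 more months)
Total: 342 days

342


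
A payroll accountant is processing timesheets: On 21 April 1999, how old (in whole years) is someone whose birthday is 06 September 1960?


Birth: 1960-09-06
Reference: 1999-04-21
Year difference: 1999 - 1960 = 39
Has birthday (09-06) occurred by 04-21? No
Birthday not yet reached this year -> subtract 1
Age in full years: 38

38


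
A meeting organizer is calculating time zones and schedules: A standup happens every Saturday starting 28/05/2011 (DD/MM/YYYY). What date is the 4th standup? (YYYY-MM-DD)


First occurrence: 2011-05-28 (occurrence 1)
Each occurrence is 7 days after the previous.
Occurrence 4 is 3 weeks after the first.
3 weeks = 21 days
2011-05-28 + 21 days = 2011-06-18

2011-06-18


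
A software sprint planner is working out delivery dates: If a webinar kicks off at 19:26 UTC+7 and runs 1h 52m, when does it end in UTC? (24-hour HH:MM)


Start: 19:26 in UTC+7
Step 1 - add duration:
  minutes: 26 + 52 = 78 (carry 1h)
  hours: 19 + 1 + 1 = 21
  end in UTC+7: 21:18
Step 2 - convert UTC+7 -> UTC:
  offset difference: 0 - (7) = -7 hours
  21 + (-7) = 14 -> mod 24 = 14
Result: 14:18 in UTC

14:18


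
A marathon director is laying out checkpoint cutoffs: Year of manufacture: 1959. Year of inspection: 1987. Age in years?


Birth year: 1959
Current year: 1987
Age = current year - birth year
Age = 1987 - 1959 = 28

28


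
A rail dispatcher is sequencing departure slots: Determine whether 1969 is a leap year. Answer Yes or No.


Year: 1969
Divisible by 4? 1969 / 4 = 492.25 -> No
Not divisible by 4, so NOT a leap year

No


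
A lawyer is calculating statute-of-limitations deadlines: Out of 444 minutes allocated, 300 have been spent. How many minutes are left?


Total budget: 444 minutes
Time used: 300 minutes
Remaining: 444 - 300 = 144 minutes
Percent used: 67.6%
Percent remaining: 32.4%

144


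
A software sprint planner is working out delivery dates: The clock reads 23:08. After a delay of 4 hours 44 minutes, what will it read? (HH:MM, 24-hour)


Start time: 23:08
Adding: 4 hours 44 minutes
Minutes: 8 + 44 = 52
Hours: 23 + 4 + 0 = 27
Hour wraparound: 27 mod 24 = 3
Result: 03:52

03:52


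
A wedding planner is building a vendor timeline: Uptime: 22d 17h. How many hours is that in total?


Days: 22
Extra hours: 17
Hours per day: 24
Days to hours: 22 x 24 = 528
Total: 528 + 17 = 545

545


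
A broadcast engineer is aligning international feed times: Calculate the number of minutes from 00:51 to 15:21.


Start time: 00:51 = 51 minutes from midnight
End time: 15:21 = 921 minutes from midnight
Difference: 921 - 51 = 870 minutes
That is 14 hours and 30 minutes

870


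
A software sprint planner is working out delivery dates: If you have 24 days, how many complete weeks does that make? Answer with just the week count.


Total days: 24
Days per week: 7
Division: 24 / 7 = 3 remainder 3
Complete weeks: 3
Remaining days: 3

3


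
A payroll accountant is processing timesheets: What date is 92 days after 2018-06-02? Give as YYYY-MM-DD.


Start: 2018-06-02
Adding 92 days
Days remaining in June: 28
After June: 64 days still to add
July 2018: 31 days, 33 remaining
August 2018: 31 days, 2 remaining
September 2018 has 30 days, need 2
Result: 2018-09-02

2018-09-02


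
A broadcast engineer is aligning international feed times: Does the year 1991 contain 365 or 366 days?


Year: 1991
Check leap year rules:
Divisible by 4? No
1991 is not a leap year
Days: 365

365


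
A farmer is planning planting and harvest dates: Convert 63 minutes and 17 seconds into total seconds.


Minutes: 63
Seconds: 17
Convert minutes to seconds: 63 x 60 = 3780
Add remaining seconds: 3780 + 17 = 3797

3797


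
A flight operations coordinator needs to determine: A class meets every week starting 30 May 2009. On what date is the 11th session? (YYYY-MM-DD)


First occurrence: 2009-05-30 (occurrence 1)
Each occurrence is 7 days after the previous.
Occurrence 11 is 10 weeks after the first.
10 weeks = 70 days
2009-05-30 + 70 days = 2009-08-08

2009-08-08


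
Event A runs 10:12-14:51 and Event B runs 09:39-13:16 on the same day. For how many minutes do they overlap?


Interval A: [612, 891] minutes from midnight
Interval B: [579, 796] minutes from midnight
Overlap start = max(612, 579) = 612
Overlap end = min(891, 796) = 796
Overlap = 796 - 612 = 184 minutes

184


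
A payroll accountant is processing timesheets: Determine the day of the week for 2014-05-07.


Date: 2014-05-07
January 1, 2014 is a Wednesday
Day of year: 127
Offset from Jan 1: 126 days
126 mod 7 = 0
Result: Wednesday

Wednesday


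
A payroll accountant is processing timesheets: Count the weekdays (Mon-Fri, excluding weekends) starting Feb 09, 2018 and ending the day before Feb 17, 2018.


Start: 2018-02-09 (Friday)
End (exclusive): 2018-02-17 (Saturday)
Total calendar days: 8
Full weeks: 8 // 7 = 1 -> 5 weekdays
Remaining 1 days starting on Friday:
  Fri(w) -> 1 weekdays
Total business days: 5 + 1 = 6

6


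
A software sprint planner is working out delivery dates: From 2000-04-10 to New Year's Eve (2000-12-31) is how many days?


Start: April 10, 2000
End: December 31, 2000
Days left in April: 20
May: 31
June: 30
July: 31
August: 31
... plus remaining months
Sum of remaining months: 245
Total: 20 + 245 = 265

265


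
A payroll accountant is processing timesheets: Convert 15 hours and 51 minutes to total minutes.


Hours: 15
Extra minutes: 51
Minutes per hour: 60
Hours to minutes: 15 x 60 = 900
Total: 900 + 51 = 951

951


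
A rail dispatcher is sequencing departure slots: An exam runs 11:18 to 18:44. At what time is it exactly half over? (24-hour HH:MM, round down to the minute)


Start time: 11:18 = 678 minutes from midnight
End time: 18:44 = 1124 minutes from midnight
Sum: 678 + 1124 = 1802
Midpoint: 1802 / 2 = 901 minutes
Convert: 901 / 60 = 15 hours, 1 minutes
Result: 15:01

15:01


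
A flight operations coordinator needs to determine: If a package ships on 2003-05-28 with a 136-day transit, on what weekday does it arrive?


Start: 2003-05-28 (Wednesday)
Step 1 - find target date: add 136 days
  2003-05-28 + 136 days = 2003-10-11
Step 2 - day of week:
  136 mod 7 = 3
  Wednesday + 3 days -> Saturday
Result: Saturday (2003-10-11)

Saturday


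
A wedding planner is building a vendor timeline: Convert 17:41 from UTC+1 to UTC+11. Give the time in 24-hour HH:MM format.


Local time: 17:41 at UTC+1 (offset 1h)
Target zone: UTC+11 (offset 11h)
Difference: 11 - (1) = 10 hours
Calculation: 17 + (10) = 27
Wraparound: (27) mod 24 = 3
Result: 03:41

03:41


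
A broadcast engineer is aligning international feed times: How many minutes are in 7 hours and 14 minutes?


Hours: 7
Minutes: 14
Convert hours to minutes: 7 x 60 = 420
Add remaining minutes: 420 + 14 = 434

434


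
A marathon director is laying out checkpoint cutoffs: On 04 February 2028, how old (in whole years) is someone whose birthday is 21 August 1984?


Birth: 1984-08-21
Reference: 2028-02-04
Year difference: 2028 - 1984 = 44
Has birthday (08-21) occurred by 02-04? No
Birthday not yet reached this year -> subtract 1
Age in full years: 43

43


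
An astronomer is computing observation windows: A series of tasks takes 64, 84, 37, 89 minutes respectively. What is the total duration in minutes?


Durations: 64, 84, 37, 89
Running sum: 64
+ 84 = 148
+ 37 = 185
+ 89 = 274
Total duration: 274 minutes
That is 4 hours and 34 minutes

274


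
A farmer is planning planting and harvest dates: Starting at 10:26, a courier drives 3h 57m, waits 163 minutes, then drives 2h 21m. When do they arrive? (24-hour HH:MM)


Depart: 10:26
Leg 1: +237 min -> 14:23
Layover: +163 min -> 17:06
Leg 2: +141 min -> 19:27
Total travel: 541 minutes = 9h 1m
Arrival: 19:27

19:27


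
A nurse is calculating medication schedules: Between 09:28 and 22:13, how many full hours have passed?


Start: 09:28
End: 22:13
Hour difference: 22 - 9 = 13 hours
Minute difference: 13 - 28 = -15 minutes
Total minutes: 765
Complete hours: 765 / 60 = 12 (remainder 45)

12


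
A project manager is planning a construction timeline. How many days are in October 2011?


Month: October
Year: 2011
October is a 31-day month
Total: 31 days

31


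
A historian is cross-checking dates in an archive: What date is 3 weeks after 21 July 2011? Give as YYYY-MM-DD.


Start: 2011-07-21
Weeks to add: 3
Convert to days: 3 x 7 = 21 days
Add 21 days to 2011-07-21
Result: 2011-08-11

2011-08-11


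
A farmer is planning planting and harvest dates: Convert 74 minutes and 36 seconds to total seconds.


Minutes: 74
Extra seconds: 36
Seconds per minute: 60
Minutes to seconds: 74 x 60 = 4440
Total: 4440 + 36 = 4476

4476


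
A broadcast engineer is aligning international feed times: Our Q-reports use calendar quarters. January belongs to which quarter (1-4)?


Month: January (month 1)
Q1: January-March (months 1-3)
Q2: April-June (months 4-6)
Q3: July-September (months 7-9)
Q4: October-December (months 10-12)
Month 1 falls in Q1

1


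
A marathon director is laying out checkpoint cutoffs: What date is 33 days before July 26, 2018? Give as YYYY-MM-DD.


Start: 2018-07-26
Subtracting 33 days
Days already passed in July: 26
After going back through July: 7 more days to subtract
June 2018 has 30 days, need 7
Result: 2018-06-23

2018-06-23


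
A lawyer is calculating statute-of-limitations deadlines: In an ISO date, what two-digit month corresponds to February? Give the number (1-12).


Calendar month order:
1. January
2. February <--
3. March
February is month number 2

2


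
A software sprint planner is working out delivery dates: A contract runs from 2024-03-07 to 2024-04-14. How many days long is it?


Start date: 2024-03-07
End date: 2024-04-14
Mar 2024: +25 days
Apr 2024: +13 days
Total: 38 days

38


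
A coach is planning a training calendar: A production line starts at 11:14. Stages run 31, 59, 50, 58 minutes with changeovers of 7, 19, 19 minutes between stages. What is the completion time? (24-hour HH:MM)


Start: 11:14 = 674 min from midnight
  after task 1 (31 min): 11:45
  after break (7 min): 11:52
  after task 2 (59 min): 12:51
  after break (19 min): 13:10
  after task 3 (50 min): 14:00
  after break (19 min): 14:19
  after task 4 (58 min): 15:17
Total elapsed: 243 minutes
End time: 15:17

15:17


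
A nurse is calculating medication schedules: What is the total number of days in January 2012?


Month: January
Year: 2012
January is a 31-day month
Total: 31 days

31


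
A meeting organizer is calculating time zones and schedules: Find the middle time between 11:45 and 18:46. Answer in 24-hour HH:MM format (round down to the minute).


Start time: 11:45 = 705 minutes from midnight
End time: 18:46 = 1126 minutes from midnight
Sum: 705 + 1126 = 1831
Midpoint: 1831 / 2 = 915 minutes
Convert: 915 / 60 = 15 hours, 15 minutes
Result: 15:15

15:15


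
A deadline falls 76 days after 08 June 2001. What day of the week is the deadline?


Start: 2001-06-08 (Friday)
Step 1 - find target date: add 76 days
  2001-06-08 + 76 days = 2001-08-23
Step 2 - day of week:
  76 mod 7 = 6
  Friday + 6 days -> Thursday
Result: Thursday (2001-08-23)

Thursday


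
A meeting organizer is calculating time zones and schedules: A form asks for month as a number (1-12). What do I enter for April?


Calendar month order:
3. March
4. April <--
5. May
April is month number 4

4


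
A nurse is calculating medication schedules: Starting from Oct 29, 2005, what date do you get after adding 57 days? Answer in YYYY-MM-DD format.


Start: 2005-10-29
Adding 57 days
Days remaining in October: 2
After October: 55 days still to add
November 2005: 30 days, 25 remaining
December 2005 has 31 days, need 25
Result: 2005-12-25

2005-12-25


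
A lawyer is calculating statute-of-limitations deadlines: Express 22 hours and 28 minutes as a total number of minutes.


Hours: 22
Extra minutes: 28
Minutes per hour: 60
Hours to minutes: 22 x 60 = 1320
Total: 1320 + 28 = 1348

1348


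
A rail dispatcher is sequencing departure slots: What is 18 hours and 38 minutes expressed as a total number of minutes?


Hours: 18
Minutes: 38
Convert hours to minutes: 18 x 60 = 1080
Add remaining minutes: 1080 + 38 = 1118

1118


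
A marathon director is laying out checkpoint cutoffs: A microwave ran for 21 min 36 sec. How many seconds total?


Minutes: 21
Extra seconds: 36
Seconds per minute: 60
Minutes to seconds: 21 x 60 = 1260
Total: 1260 + 36 = 1296

1296


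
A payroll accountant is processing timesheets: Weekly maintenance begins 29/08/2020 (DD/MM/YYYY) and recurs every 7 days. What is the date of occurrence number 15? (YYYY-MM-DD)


First occurrence: 2020-08-29 (occurrence 1)
Each occurrence is 7 days after the previous.
Occurrence 15 is 14 weeks after the first.
14 weeks = 98 days
2020-08-29 + 98 days = 2020-12-05

2020-12-05


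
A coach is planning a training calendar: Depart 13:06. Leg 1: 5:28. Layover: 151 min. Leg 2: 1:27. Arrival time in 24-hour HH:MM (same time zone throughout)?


Depart: 13:06
Leg 1: +328 min -> 18:34
Layover: +151 min -> 21:05
Leg 2: +87 min -> 22:32
Total travel: 566 minutes = 9h 26m
Arrival: 22:32

22:32


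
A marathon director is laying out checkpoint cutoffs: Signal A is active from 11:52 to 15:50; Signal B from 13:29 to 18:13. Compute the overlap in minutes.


Interval A: [712, 950] minutes from midnight
Interval B: [809, 1093] minutes from midnight
Overlap start = max(712, 809) = 809
Overlap end = min(950, 1093) = 950
Overlap = 950 - 809 = 141 minutes

141


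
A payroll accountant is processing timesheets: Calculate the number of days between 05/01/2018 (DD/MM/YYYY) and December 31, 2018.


Start: January 05, 2018
End: December 31, 2018
Days left in January: 26
February: 28
March: 31
April: 30
May: 31
... plus remaining months
Sum of remaining months: 334
Total: 26 + 334 = 360

360


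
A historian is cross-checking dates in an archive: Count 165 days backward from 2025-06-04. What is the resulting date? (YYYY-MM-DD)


Start: 2025-06-04
Subtracting 165 days
Days already passed in June: 4
After going back through June: 161 more days to subtract
May 2025: 31 days, 130 remaining
April 2025: 30 days, 100 remaining
March 2025: 31 days, 69 remaining
February 2025: 28 days, 41 remaining
Result: 2024-12-21

2024-12-21


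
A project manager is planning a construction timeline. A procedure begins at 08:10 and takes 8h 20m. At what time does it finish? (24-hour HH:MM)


Start time: 08:10
Adding: 8 hours 20 minutes
Minutes: 10 + 20 = 30
Hours: 8 + 8 + 0 = 16
Result: 16:30

16:30


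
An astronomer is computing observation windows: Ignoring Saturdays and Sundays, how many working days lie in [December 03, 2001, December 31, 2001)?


Start: 2001-12-03 (Monday)
End (exclusive): 2001-12-31 (Monday)
Total calendar days: 28
Full weeks: 28 // 7 = 4 -> 20 weekdays
Remaining 0 days starting on Monday:
Total business days: 20 + 0 = 20

20


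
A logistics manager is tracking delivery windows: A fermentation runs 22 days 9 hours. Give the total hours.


Days: 22
Extra hours: 9
Hours per day: 24
Days to hours: 22 x 24 = 528
Total: 528 + 9 = 537

537


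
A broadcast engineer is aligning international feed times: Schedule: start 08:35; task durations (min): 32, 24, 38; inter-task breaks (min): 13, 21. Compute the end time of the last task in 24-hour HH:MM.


Start: 08:35 = 515 min from midnight
  after task 1 (32 min): 09:07
  after break (13 min): 09:20
  after task 2 (24 min): 09:44
  after break (21 min): 10:05
  after task 3 (38 min): 10:43
Total elapsed: 128 minutes
End time: 10:43

10:43


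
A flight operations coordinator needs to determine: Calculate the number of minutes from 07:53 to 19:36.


Start time: 07:53 = 473 minutes from midnight
End time: 19:36 = 1176 minutes from midnight
Difference: 1176 - 473 = 703 minutes
That is 11 hours and 43 minutes

703


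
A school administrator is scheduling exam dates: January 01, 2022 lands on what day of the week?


Date: 2022-01-01
January 1, 2022 is a Saturday
Day of year: 1
Offset from Jan 1: 0 days
0 mod 7 = 0
Result: Saturday

Saturday


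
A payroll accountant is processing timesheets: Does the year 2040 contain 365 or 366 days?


Year: 2040
Check leap year rules:
Divisible by 4? Yes
Divisible by 100? No
2040 is a leap year
Days: 366

366


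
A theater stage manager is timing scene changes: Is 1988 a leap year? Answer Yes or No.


Year: 1988
Divisible by 4? 1988 / 4 = 497.0 -> Yes
Divisible by 100? 1988 / 100 = 19.88 -> No
Divisible by 4 but not 100, so it IS a leap year

Yes


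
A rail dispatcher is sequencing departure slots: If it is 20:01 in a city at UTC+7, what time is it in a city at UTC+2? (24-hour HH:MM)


Local time: 20:01 at UTC+7 (offset 7h)
Target zone: UTC+2 (offset 2h)
Difference: 2 - (7) = -5 hours
Calculation: 20 + (-5) = 15
Result: 15:01

15:01


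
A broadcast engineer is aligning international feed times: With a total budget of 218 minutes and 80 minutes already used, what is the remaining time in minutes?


Total budget: 218 minutes
Time used: 80 minutes
Remaining: 218 - 80 = 138 minutes
Percent used: 36.7%
Percent remaining: 63.3%

138


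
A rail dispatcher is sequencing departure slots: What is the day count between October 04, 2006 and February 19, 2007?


Start date: 2006-10-04
End date: 2007-02-19
Oct 2006: +28 days
Nov 2006: +30 days
Dec 2006: +31 days
Jan 2007: +31 days
Feb 2007: +18 days
Total: 138 days

138


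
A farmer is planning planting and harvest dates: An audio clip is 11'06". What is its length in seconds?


Minutes: 11
Seconds: 6
Convert minutes to seconds: 11 x 60 = 660
Add remaining seconds: 660 + 6 = 666

666


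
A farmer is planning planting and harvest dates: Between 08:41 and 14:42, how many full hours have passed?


Start: 08:41
End: 14:42
Hour difference: 14 - 8 = 6 hours
Minute difference: 42 - 41 = 1 minutes
Total minutes: 361
Complete hours: 361 / 60 = 6 (remainder 1)

6


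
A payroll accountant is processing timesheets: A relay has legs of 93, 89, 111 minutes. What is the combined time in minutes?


Durations: 93, 89, 111
Running sum: 93
+ 89 = 182
+ 111 = 293
Total duration: 293 minutes
That is 4 hours and 53 minutes

293


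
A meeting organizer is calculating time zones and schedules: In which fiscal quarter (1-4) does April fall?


Month: April (month 4)
Q1: January-March (months 1-3)
Q2: April-June (months 4-6)
Q3: July-September (months 7-9)
Q4: October-December (months 10-12)
Month 4 falls in Q2

2


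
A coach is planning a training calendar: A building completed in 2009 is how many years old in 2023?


Birth year: 2009
Current year: 2023
Age = current year - birth year
Age = 2023 - 2009 = 14

14


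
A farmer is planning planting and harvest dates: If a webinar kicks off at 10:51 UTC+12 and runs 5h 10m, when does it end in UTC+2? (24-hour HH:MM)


Start: 10:51 in UTC+12
Step 1 - add duration:
  minutes: 51 + 10 = 61 (carry 1h)
  hours: 10 + 5 + 1 = 16
  end in UTC+12: 16:01
Step 2 - convert UTC+12 -> UTC+2:
  offset difference: 2 - (12) = -10 hours
  16 + (-10) = 6 -> mod 24 = 6
Result: 06:01 in UTC+2

06:01


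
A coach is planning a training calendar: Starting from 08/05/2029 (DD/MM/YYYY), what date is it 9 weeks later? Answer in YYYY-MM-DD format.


Start: 2029-05-08
Weeks to add: 9
Convert to days: 9 x 7 = 63 days
Add 63 days to 2029-05-08
Result: 2029-07-10

2029-07-10


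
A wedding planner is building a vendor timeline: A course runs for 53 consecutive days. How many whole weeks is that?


Total days: 53
Days per week: 7
Division: 53 / 7 = 7 remainder 4
Complete weeks: 7
Remaining days: 4

7


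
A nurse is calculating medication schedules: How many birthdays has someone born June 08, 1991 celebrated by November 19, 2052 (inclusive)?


Birth: 1991-06-08
Reference: 2052-11-19
Year difference: 2052 - 1991 = 61
Has birthday (06-08) occurred by 11-19? Yes
Age in full years: 61

61


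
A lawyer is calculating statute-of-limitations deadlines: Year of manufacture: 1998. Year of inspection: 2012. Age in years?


Birth year: 1998
Current year: 2012
Age = current year - birth year
Age = 2012 - 1998 = 14

14


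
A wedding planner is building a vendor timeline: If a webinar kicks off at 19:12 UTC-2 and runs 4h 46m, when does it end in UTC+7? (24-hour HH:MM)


Start: 19:12 in UTC-2
Step 1 - add duration:
  minutes: 12 + 46 = 58
  hours: 19 + 4 + 0 = 23
  end in UTC-2: 23:58
Step 2 - convert UTC-2 -> UTC+7:
  offset difference: 7 - (-2) = 9 hours
  23 + (9) = 32 -> mod 24 = 8
Result: 08:58 in UTC+7

08:58
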